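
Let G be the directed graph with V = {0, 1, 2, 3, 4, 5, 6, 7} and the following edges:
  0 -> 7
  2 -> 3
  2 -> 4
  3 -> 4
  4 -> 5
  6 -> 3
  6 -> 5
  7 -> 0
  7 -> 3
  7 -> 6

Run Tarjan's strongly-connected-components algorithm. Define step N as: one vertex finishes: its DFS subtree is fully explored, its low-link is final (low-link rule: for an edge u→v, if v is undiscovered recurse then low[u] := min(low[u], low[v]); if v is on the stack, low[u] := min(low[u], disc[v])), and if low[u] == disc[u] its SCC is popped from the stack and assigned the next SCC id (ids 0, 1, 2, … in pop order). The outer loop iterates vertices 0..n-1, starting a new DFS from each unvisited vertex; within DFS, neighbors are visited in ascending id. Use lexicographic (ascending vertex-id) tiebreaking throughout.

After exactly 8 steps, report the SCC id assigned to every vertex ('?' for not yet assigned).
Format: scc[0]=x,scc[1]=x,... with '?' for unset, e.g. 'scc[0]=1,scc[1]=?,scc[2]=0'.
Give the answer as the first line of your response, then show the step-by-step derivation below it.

scc[0]=4,scc[1]=5,scc[2]=6,scc[3]=2,scc[4]=1,scc[5]=0,scc[6]=3,scc[7]=4

step 1: low=(low[0]=0,low[1]=?,low[2]=?,low[3]=2,low[4]=3,low[5]=4,low[6]=?,low[7]=0); scc=(scc[0]=?,scc[1]=?,scc[2]=?,scc[3]=?,scc[4]=?,scc[5]=0,scc[6]=?,scc[7]=?)
step 2: low=(low[0]=0,low[1]=?,low[2]=?,low[3]=2,low[4]=3,low[5]=4,low[6]=?,low[7]=0); scc=(scc[0]=?,scc[1]=?,scc[2]=?,scc[3]=?,scc[4]=1,scc[5]=0,scc[6]=?,scc[7]=?)
step 3: low=(low[0]=0,low[1]=?,low[2]=?,low[3]=2,low[4]=3,low[5]=4,low[6]=?,low[7]=0); scc=(scc[0]=?,scc[1]=?,scc[2]=?,scc[3]=2,scc[4]=1,scc[5]=0,scc[6]=?,scc[7]=?)
step 4: low=(low[0]=0,low[1]=?,low[2]=?,low[3]=2,low[4]=3,low[5]=4,low[6]=5,low[7]=0); scc=(scc[0]=?,scc[1]=?,scc[2]=?,scc[3]=2,scc[4]=1,scc[5]=0,scc[6]=3,scc[7]=?)
step 5: low=(low[0]=0,low[1]=?,low[2]=?,low[3]=2,low[4]=3,low[5]=4,low[6]=5,low[7]=0); scc=(scc[0]=?,scc[1]=?,scc[2]=?,scc[3]=2,scc[4]=1,scc[5]=0,scc[6]=3,scc[7]=?)
step 6: low=(low[0]=0,low[1]=?,low[2]=?,low[3]=2,low[4]=3,low[5]=4,low[6]=5,low[7]=0); scc=(scc[0]=4,scc[1]=?,scc[2]=?,scc[3]=2,scc[4]=1,scc[5]=0,scc[6]=3,scc[7]=4)
step 7: low=(low[0]=0,low[1]=6,low[2]=?,low[3]=2,low[4]=3,low[5]=4,low[6]=5,low[7]=0); scc=(scc[0]=4,scc[1]=5,scc[2]=?,scc[3]=2,scc[4]=1,scc[5]=0,scc[6]=3,scc[7]=4)
step 8: low=(low[0]=0,low[1]=6,low[2]=7,low[3]=2,low[4]=3,low[5]=4,low[6]=5,low[7]=0); scc=(scc[0]=4,scc[1]=5,scc[2]=6,scc[3]=2,scc[4]=1,scc[5]=0,scc[6]=3,scc[7]=4)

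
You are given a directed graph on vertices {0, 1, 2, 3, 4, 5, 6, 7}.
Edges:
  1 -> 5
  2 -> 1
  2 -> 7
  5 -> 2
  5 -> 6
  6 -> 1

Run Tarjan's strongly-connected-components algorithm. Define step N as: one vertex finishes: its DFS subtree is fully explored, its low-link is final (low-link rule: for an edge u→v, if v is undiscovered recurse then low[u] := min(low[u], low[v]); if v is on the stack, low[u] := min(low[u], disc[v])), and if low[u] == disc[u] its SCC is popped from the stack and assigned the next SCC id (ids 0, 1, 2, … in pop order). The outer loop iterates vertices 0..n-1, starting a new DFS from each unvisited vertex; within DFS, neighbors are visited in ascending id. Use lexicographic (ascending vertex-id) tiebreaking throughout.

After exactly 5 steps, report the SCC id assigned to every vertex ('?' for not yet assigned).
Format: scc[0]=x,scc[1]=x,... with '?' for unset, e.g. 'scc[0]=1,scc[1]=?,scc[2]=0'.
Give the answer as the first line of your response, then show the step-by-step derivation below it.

scc[0]=0,scc[1]=?,scc[2]=?,scc[3]=?,scc[4]=?,scc[5]=?,scc[6]=?,scc[7]=1

step 1: low=(low[0]=0,low[1]=?,low[2]=?,low[3]=?,low[4]=?,low[5]=?,low[6]=?,low[7]=?); scc=(scc[0]=0,scc[1]=?,scc[2]=?,scc[3]=?,scc[4]=?,scc[5]=?,scc[6]=?,scc[7]=?)
step 2: low=(low[0]=0,low[1]=1,low[2]=1,low[3]=?,low[4]=?,low[5]=2,low[6]=?,low[7]=4); scc=(scc[0]=0,scc[1]=?,scc[2]=?,scc[3]=?,scc[4]=?,scc[5]=?,scc[6]=?,scc[7]=1)
step 3: low=(low[0]=0,low[1]=1,low[2]=1,low[3]=?,low[4]=?,low[5]=2,low[6]=?,low[7]=4); scc=(scc[0]=0,scc[1]=?,scc[2]=?,scc[3]=?,scc[4]=?,scc[5]=?,scc[6]=?,scc[7]=1)
step 4: low=(low[0]=0,low[1]=1,low[2]=1,low[3]=?,low[4]=?,low[5]=1,low[6]=1,low[7]=4); scc=(scc[0]=0,scc[1]=?,scc[2]=?,scc[3]=?,scc[4]=?,scc[5]=?,scc[6]=?,scc[7]=1)
step 5: low=(low[0]=0,low[1]=1,low[2]=1,low[3]=?,low[4]=?,low[5]=1,low[6]=1,low[7]=4); scc=(scc[0]=0,scc[1]=?,scc[2]=?,scc[3]=?,scc[4]=?,scc[5]=?,scc[6]=?,scc[7]=1)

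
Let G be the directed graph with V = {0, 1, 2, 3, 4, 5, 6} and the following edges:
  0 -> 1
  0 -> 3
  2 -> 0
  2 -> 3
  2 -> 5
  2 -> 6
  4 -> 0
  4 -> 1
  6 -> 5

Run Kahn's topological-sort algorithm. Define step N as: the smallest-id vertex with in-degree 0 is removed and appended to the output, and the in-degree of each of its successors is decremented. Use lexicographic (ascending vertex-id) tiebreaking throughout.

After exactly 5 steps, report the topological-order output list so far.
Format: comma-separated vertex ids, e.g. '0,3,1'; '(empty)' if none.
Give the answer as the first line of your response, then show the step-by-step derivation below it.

2,4,0,1,3

step 1: output 2; order=[2]; indeg=(1,2,0,1,0,1,0)
step 2: output 4; order=[2,4]; indeg=(0,1,0,1,0,1,0)
step 3: output 0; order=[2,4,0]; indeg=(0,0,0,0,0,1,0)
step 4: output 1; order=[2,4,0,1]; indeg=(0,0,0,0,0,1,0)
step 5: output 3; order=[2,4,0,1,3]; indeg=(0,0,0,0,0,1,0)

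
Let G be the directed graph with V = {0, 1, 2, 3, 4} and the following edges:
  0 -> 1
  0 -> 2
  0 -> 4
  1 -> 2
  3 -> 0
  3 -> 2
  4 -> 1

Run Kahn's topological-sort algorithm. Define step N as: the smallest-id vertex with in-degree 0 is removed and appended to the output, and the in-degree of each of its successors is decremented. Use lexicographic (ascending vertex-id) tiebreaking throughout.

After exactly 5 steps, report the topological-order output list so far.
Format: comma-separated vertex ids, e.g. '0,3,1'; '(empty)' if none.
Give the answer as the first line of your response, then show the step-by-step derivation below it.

3,0,4,1,2

step 1: output 3; order=[3]; indeg=(0,2,2,0,1)
step 2: output 0; order=[3,0]; indeg=(0,1,1,0,0)
step 3: output 4; order=[3,0,4]; indeg=(0,0,1,0,0)
step 4: output 1; order=[3,0,4,1]; indeg=(0,0,0,0,0)
step 5: output 2; order=[3,0,4,1,2]; indeg=(0,0,0,0,0)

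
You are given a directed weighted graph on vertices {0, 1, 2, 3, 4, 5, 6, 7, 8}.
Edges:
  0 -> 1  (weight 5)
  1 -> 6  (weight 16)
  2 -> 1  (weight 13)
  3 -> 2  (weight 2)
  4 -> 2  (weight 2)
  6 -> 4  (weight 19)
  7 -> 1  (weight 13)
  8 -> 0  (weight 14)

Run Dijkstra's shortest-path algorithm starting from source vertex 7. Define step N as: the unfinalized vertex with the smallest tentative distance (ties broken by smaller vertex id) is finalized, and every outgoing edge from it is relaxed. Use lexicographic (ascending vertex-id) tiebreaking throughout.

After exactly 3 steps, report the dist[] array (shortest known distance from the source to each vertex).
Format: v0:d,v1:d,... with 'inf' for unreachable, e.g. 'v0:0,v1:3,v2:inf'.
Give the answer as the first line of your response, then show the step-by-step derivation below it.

v0:inf,v1:13,v2:inf,v3:inf,v4:48,v5:inf,v6:29,v7:0,v8:inf

step 1: dist = v0:inf,v1:13,v2:inf,v3:inf,v4:inf,v5:inf,v6:inf,v7:0,v8:inf
step 2: dist = v0:inf,v1:13,v2:inf,v3:inf,v4:inf,v5:inf,v6:29,v7:0,v8:inf
step 3: dist = v0:inf,v1:13,v2:inf,v3:inf,v4:48,v5:inf,v6:29,v7:0,v8:inf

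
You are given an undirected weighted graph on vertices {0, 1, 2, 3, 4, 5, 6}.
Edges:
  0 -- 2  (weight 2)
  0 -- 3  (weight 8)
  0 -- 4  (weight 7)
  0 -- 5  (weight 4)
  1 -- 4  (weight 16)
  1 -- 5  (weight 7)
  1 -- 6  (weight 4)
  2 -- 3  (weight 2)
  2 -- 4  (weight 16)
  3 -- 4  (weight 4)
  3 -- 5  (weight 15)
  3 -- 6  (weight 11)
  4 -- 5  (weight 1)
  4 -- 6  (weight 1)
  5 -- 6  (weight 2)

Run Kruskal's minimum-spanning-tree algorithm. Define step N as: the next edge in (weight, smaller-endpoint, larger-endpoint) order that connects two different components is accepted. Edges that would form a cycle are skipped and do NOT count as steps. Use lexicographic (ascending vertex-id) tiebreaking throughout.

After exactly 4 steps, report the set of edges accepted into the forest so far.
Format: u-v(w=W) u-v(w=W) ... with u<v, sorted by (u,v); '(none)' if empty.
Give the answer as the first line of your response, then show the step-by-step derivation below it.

0-2(w=2) 2-3(w=2) 4-5(w=1) 4-6(w=1)

step 1: add edge 4-5 (w=1); MST = {4-5(w=1)}
step 2: add edge 4-6 (w=1); MST = {4-5(w=1) 4-6(w=1)}
step 3: add edge 0-2 (w=2); MST = {0-2(w=2) 4-5(w=1) 4-6(w=1)}
step 4: add edge 2-3 (w=2); MST = {0-2(w=2) 2-3(w=2) 4-5(w=1) 4-6(w=1)}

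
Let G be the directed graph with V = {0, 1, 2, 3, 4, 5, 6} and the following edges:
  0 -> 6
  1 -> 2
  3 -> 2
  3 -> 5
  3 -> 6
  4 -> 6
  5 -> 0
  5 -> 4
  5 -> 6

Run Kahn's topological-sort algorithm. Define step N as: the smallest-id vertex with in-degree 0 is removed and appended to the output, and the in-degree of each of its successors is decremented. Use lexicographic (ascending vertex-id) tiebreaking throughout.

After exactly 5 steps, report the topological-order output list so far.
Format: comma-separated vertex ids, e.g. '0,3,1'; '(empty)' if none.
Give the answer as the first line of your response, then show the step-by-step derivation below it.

1,3,2,5,0

step 1: output 1; order=[1]; indeg=(1,0,1,0,1,1,4)
step 2: output 3; order=[1,3]; indeg=(1,0,0,0,1,0,3)
step 3: output 2; order=[1,3,2]; indeg=(1,0,0,0,1,0,3)
step 4: output 5; order=[1,3,2,5]; indeg=(0,0,0,0,0,0,2)
step 5: output 0; order=[1,3,2,5,0]; indeg=(0,0,0,0,0,0,1)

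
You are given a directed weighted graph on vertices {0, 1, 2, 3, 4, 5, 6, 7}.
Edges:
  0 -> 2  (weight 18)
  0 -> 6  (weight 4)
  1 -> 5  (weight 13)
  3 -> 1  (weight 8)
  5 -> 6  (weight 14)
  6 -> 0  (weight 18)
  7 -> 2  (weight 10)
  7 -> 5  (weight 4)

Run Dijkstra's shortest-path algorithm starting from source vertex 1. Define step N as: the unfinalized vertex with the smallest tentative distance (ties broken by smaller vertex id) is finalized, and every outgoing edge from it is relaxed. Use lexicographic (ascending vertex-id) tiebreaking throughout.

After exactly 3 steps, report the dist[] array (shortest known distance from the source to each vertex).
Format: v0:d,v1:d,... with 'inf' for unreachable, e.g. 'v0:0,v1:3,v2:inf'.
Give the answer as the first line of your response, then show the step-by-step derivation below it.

v0:45,v1:0,v2:inf,v3:inf,v4:inf,v5:13,v6:27,v7:inf

step 1: dist = v0:inf,v1:0,v2:inf,v3:inf,v4:inf,v5:13,v6:inf,v7:inf
step 2: dist = v0:inf,v1:0,v2:inf,v3:inf,v4:inf,v5:13,v6:27,v7:inf
step 3: dist = v0:45,v1:0,v2:inf,v3:inf,v4:inf,v5:13,v6:27,v7:inf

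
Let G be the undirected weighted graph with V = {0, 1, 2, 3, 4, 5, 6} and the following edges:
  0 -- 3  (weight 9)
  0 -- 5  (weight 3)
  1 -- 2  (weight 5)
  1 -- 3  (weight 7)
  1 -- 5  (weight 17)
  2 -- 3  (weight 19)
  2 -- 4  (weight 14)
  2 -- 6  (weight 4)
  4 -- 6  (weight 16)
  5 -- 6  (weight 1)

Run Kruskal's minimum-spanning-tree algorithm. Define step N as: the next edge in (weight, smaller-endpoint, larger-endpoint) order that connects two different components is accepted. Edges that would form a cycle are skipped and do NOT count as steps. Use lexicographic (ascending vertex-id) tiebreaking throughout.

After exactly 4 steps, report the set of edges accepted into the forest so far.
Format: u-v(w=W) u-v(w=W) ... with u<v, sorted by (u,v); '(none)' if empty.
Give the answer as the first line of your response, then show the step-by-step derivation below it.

0-5(w=3) 1-2(w=5) 2-6(w=4) 5-6(w=1)

step 1: add edge 5-6 (w=1); MST = {5-6(w=1)}
step 2: add edge 0-5 (w=3); MST = {0-5(w=3) 5-6(w=1)}
step 3: add edge 2-6 (w=4); MST = {0-5(w=3) 2-6(w=4) 5-6(w=1)}
step 4: add edge 1-2 (w=5); MST = {0-5(w=3) 1-2(w=5) 2-6(w=4) 5-6(w=1)}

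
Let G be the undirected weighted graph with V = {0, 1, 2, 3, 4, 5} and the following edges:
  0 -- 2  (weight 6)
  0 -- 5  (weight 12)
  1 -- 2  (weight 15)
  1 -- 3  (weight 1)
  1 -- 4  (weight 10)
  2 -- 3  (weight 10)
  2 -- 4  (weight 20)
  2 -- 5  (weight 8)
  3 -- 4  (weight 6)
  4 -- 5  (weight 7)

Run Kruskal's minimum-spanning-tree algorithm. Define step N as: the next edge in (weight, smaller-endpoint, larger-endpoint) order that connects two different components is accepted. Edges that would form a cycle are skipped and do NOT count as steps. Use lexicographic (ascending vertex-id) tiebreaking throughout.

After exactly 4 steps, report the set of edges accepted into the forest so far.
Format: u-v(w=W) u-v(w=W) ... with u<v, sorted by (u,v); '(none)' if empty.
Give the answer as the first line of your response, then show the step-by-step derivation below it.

0-2(w=6) 1-3(w=1) 3-4(w=6) 4-5(w=7)

step 1: add edge 1-3 (w=1); MST = {1-3(w=1)}
step 2: add edge 0-2 (w=6); MST = {0-2(w=6) 1-3(w=1)}
step 3: add edge 3-4 (w=6); MST = {0-2(w=6) 1-3(w=1) 3-4(w=6)}
step 4: add edge 4-5 (w=7); MST = {0-2(w=6) 1-3(w=1) 3-4(w=6) 4-5(w=7)}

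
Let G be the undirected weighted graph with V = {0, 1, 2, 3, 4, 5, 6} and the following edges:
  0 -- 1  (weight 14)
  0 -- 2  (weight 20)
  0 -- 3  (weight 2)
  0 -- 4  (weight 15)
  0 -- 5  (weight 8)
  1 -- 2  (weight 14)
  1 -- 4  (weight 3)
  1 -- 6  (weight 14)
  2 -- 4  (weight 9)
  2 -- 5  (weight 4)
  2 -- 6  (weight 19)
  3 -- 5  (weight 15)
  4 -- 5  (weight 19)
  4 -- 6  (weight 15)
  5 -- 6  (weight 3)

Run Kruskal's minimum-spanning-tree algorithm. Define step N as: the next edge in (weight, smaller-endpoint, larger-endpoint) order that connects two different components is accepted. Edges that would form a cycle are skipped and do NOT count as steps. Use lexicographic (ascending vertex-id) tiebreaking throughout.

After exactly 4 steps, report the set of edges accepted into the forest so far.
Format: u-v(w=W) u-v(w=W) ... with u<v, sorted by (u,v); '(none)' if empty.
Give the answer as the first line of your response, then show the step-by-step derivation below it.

0-3(w=2) 1-4(w=3) 2-5(w=4) 5-6(w=3)

step 1: add edge 0-3 (w=2); MST = {0-3(w=2)}
step 2: add edge 1-4 (w=3); MST = {0-3(w=2) 1-4(w=3)}
step 3: add edge 5-6 (w=3); MST = {0-3(w=2) 1-4(w=3) 5-6(w=3)}
step 4: add edge 2-5 (w=4); MST = {0-3(w=2) 1-4(w=3) 2-5(w=4) 5-6(w=3)}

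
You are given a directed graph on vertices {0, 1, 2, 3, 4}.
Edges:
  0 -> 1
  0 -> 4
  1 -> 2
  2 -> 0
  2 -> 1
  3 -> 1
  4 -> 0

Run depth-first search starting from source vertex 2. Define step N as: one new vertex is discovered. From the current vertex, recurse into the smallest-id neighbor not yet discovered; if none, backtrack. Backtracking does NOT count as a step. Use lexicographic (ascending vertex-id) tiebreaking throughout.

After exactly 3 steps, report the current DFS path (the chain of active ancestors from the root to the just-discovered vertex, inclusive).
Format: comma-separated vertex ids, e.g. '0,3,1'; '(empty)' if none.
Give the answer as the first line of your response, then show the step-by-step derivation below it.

2,0,1

step 1: discover 2; path=2; order=2
step 2: discover 0; path=2>0; order=2,0
step 3: discover 1; path=2>0>1; order=2,0,1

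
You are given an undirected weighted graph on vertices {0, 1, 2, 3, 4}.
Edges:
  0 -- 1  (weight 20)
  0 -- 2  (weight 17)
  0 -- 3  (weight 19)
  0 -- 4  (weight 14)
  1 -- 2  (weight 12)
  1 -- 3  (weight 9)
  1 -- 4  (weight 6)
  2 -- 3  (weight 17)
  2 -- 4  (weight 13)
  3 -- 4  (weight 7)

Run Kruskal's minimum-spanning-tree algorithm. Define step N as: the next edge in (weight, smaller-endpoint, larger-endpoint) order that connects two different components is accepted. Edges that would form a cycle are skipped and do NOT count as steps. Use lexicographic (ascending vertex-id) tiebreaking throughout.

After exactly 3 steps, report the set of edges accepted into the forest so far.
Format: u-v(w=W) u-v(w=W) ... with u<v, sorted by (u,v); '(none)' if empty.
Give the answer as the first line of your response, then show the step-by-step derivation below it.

1-2(w=12) 1-4(w=6) 3-4(w=7)

step 1: add edge 1-4 (w=6); MST = {1-4(w=6)}
step 2: add edge 3-4 (w=7); MST = {1-4(w=6) 3-4(w=7)}
step 3: add edge 1-2 (w=12); MST = {1-2(w=12) 1-4(w=6) 3-4(w=7)}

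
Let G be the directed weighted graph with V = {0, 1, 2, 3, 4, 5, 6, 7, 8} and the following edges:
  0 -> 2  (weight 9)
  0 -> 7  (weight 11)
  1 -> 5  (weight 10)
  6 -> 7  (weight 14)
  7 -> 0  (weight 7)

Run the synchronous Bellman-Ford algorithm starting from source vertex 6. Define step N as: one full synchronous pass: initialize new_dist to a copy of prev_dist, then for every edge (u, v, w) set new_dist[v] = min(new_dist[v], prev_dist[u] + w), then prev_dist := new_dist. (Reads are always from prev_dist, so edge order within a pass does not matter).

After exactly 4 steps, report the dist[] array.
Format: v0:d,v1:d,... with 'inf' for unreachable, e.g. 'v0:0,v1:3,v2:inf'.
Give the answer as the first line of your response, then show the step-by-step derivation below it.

v0:21,v1:inf,v2:30,v3:inf,v4:inf,v5:inf,v6:0,v7:14,v8:inf

step 1: dist = v0:inf,v1:inf,v2:inf,v3:inf,v4:inf,v5:inf,v6:0,v7:14,v8:inf
step 2: dist = v0:21,v1:inf,v2:inf,v3:inf,v4:inf,v5:inf,v6:0,v7:14,v8:inf
step 3: dist = v0:21,v1:inf,v2:30,v3:inf,v4:inf,v5:inf,v6:0,v7:14,v8:inf
step 4: dist = v0:21,v1:inf,v2:30,v3:inf,v4:inf,v5:inf,v6:0,v7:14,v8:inf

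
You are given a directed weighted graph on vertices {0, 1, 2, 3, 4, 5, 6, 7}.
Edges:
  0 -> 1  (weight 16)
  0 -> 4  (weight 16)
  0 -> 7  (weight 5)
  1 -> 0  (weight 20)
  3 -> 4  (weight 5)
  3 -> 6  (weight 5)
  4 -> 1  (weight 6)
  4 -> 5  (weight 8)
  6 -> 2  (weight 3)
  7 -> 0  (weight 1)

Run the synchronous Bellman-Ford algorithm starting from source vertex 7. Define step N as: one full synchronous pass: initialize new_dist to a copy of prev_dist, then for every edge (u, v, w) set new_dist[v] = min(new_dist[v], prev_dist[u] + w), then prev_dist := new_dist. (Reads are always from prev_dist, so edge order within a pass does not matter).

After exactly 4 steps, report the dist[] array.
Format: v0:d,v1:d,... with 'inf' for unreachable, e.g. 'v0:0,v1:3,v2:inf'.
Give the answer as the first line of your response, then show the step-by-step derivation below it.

v0:1,v1:17,v2:inf,v3:inf,v4:17,v5:25,v6:inf,v7:0

step 1: dist = v0:1,v1:inf,v2:inf,v3:inf,v4:inf,v5:inf,v6:inf,v7:0
step 2: dist = v0:1,v1:17,v2:inf,v3:inf,v4:17,v5:inf,v6:inf,v7:0
step 3: dist = v0:1,v1:17,v2:inf,v3:inf,v4:17,v5:25,v6:inf,v7:0
step 4: dist = v0:1,v1:17,v2:inf,v3:inf,v4:17,v5:25,v6:inf,v7:0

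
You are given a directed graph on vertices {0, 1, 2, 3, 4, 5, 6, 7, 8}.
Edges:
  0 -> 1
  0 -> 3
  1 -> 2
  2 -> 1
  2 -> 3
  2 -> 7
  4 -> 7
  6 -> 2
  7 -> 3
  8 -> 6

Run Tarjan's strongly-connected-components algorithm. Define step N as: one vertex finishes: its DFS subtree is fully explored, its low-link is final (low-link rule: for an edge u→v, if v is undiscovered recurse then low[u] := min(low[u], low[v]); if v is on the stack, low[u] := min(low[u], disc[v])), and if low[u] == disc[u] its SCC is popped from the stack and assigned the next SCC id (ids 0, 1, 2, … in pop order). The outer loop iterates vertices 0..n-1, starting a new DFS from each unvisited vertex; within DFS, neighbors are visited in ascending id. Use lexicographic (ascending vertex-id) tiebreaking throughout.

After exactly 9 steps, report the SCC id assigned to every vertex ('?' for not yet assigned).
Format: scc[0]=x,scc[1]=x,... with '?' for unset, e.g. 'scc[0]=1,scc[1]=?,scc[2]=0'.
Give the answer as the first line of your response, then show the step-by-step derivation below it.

scc[0]=3,scc[1]=2,scc[2]=2,scc[3]=0,scc[4]=4,scc[5]=5,scc[6]=6,scc[7]=1,scc[8]=7

step 1: low=(low[0]=0,low[1]=1,low[2]=1,low[3]=3,low[4]=?,low[5]=?,low[6]=?,low[7]=?,low[8]=?); scc=(scc[0]=?,scc[1]=?,scc[2]=?,scc[3]=0,scc[4]=?,scc[5]=?,scc[6]=?,scc[7]=?,scc[8]=?)
step 2: low=(low[0]=0,low[1]=1,low[2]=1,low[3]=3,low[4]=?,low[5]=?,low[6]=?,low[7]=4,low[8]=?); scc=(scc[0]=?,scc[1]=?,scc[2]=?,scc[3]=0,scc[4]=?,scc[5]=?,scc[6]=?,scc[7]=1,scc[8]=?)
step 3: low=(low[0]=0,low[1]=1,low[2]=1,low[3]=3,low[4]=?,low[5]=?,low[6]=?,low[7]=4,low[8]=?); scc=(scc[0]=?,scc[1]=?,scc[2]=?,scc[3]=0,scc[4]=?,scc[5]=?,scc[6]=?,scc[7]=1,scc[8]=?)
step 4: low=(low[0]=0,low[1]=1,low[2]=1,low[3]=3,low[4]=?,low[5]=?,low[6]=?,low[7]=4,low[8]=?); scc=(scc[0]=?,scc[1]=2,scc[2]=2,scc[3]=0,scc[4]=?,scc[5]=?,scc[6]=?,scc[7]=1,scc[8]=?)
step 5: low=(low[0]=0,low[1]=1,low[2]=1,low[3]=3,low[4]=?,low[5]=?,low[6]=?,low[7]=4,low[8]=?); scc=(scc[0]=3,scc[1]=2,scc[2]=2,scc[3]=0,scc[4]=?,scc[5]=?,scc[6]=?,scc[7]=1,scc[8]=?)
step 6: low=(low[0]=0,low[1]=1,low[2]=1,low[3]=3,low[4]=5,low[5]=?,low[6]=?,low[7]=4,low[8]=?); scc=(scc[0]=3,scc[1]=2,scc[2]=2,scc[3]=0,scc[4]=4,scc[5]=?,scc[6]=?,scc[7]=1,scc[8]=?)
step 7: low=(low[0]=0,low[1]=1,low[2]=1,low[3]=3,low[4]=5,low[5]=6,low[6]=?,low[7]=4,low[8]=?); scc=(scc[0]=3,scc[1]=2,scc[2]=2,scc[3]=0,scc[4]=4,scc[5]=5,scc[6]=?,scc[7]=1,scc[8]=?)
step 8: low=(low[0]=0,low[1]=1,low[2]=1,low[3]=3,low[4]=5,low[5]=6,low[6]=7,low[7]=4,low[8]=?); scc=(scc[0]=3,scc[1]=2,scc[2]=2,scc[3]=0,scc[4]=4,scc[5]=5,scc[6]=6,scc[7]=1,scc[8]=?)
step 9: low=(low[0]=0,low[1]=1,low[2]=1,low[3]=3,low[4]=5,low[5]=6,low[6]=7,low[7]=4,low[8]=8); scc=(scc[0]=3,scc[1]=2,scc[2]=2,scc[3]=0,scc[4]=4,scc[5]=5,scc[6]=6,scc[7]=1,scc[8]=7)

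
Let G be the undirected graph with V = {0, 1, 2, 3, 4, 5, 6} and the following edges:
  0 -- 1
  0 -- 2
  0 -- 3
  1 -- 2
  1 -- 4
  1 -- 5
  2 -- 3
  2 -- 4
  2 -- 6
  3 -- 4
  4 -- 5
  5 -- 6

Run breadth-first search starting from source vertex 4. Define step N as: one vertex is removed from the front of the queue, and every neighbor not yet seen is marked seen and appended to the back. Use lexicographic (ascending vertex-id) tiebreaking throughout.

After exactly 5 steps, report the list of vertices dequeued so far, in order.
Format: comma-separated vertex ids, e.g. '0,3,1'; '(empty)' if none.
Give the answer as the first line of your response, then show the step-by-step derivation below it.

4,1,2,3,5

step 1: dequeue 4; queue=[1,2,3,5]; order=4
step 2: dequeue 1; queue=[2,3,5,0]; order=4,1
step 3: dequeue 2; queue=[3,5,0,6]; order=4,1,2
step 4: dequeue 3; queue=[5,0,6]; order=4,1,2,3
step 5: dequeue 5; queue=[0,6]; order=4,1,2,3,5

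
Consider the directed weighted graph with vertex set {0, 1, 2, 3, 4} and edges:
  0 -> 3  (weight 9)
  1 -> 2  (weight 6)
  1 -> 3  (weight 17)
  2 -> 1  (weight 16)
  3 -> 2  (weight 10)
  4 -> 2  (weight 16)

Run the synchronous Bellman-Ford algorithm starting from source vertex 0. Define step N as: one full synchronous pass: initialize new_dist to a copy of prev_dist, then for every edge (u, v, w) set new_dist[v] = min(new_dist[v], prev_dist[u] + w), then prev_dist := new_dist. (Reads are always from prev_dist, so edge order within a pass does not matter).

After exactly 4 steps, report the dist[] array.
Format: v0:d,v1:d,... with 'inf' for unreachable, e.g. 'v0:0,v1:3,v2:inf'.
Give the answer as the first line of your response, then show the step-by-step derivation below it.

v0:0,v1:35,v2:19,v3:9,v4:inf

step 1: dist = v0:0,v1:inf,v2:inf,v3:9,v4:inf
step 2: dist = v0:0,v1:inf,v2:19,v3:9,v4:inf
step 3: dist = v0:0,v1:35,v2:19,v3:9,v4:inf
step 4: dist = v0:0,v1:35,v2:19,v3:9,v4:inf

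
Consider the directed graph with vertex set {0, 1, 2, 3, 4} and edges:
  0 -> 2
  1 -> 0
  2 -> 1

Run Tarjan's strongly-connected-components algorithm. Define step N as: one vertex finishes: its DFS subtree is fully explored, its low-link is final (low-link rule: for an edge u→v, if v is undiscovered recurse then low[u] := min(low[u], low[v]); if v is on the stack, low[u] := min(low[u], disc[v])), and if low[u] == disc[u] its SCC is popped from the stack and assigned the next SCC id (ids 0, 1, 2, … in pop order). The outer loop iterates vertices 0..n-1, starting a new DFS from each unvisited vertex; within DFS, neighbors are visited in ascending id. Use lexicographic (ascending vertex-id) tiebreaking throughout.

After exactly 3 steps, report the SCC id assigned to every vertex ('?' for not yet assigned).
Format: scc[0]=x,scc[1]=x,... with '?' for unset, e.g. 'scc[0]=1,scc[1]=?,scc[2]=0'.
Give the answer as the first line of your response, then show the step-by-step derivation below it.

scc[0]=0,scc[1]=0,scc[2]=0,scc[3]=?,scc[4]=?

step 1: low=(low[0]=0,low[1]=0,low[2]=1,low[3]=?,low[4]=?); scc=(scc[0]=?,scc[1]=?,scc[2]=?,scc[3]=?,scc[4]=?)
step 2: low=(low[0]=0,low[1]=0,low[2]=0,low[3]=?,low[4]=?); scc=(scc[0]=?,scc[1]=?,scc[2]=?,scc[3]=?,scc[4]=?)
step 3: low=(low[0]=0,low[1]=0,low[2]=0,low[3]=?,low[4]=?); scc=(scc[0]=0,scc[1]=0,scc[2]=0,scc[3]=?,scc[4]=?)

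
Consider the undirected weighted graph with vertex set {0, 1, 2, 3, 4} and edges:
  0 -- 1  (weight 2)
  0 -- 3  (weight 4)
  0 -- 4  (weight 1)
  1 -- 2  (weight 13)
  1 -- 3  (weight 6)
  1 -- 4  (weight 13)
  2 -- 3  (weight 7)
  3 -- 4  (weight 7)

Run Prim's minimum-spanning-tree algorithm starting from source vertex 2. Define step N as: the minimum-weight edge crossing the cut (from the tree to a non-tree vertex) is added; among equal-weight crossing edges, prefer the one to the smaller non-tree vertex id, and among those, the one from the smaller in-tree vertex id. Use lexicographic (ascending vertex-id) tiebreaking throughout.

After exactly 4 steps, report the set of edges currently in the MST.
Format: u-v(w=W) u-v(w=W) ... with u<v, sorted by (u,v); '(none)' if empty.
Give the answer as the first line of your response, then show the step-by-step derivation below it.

0-1(w=2) 0-3(w=4) 0-4(w=1) 2-3(w=7)

step 1: add edge 2-3 (w=7); MST = {2-3(w=7)}
step 2: add edge 0-3 (w=4); MST = {0-3(w=4) 2-3(w=7)}
step 3: add edge 0-4 (w=1); MST = {0-3(w=4) 0-4(w=1) 2-3(w=7)}
step 4: add edge 0-1 (w=2); MST = {0-1(w=2) 0-3(w=4) 0-4(w=1) 2-3(w=7)}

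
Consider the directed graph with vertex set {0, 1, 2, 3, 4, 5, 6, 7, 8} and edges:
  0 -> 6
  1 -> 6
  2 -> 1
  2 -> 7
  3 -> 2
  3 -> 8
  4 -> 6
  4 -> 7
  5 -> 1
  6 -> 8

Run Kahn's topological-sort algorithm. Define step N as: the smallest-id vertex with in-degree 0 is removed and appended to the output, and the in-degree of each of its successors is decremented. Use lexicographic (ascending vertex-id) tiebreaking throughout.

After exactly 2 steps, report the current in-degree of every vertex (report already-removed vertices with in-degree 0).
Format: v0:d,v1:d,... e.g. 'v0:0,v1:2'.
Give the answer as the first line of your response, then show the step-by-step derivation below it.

v0:0,v1:2,v2:0,v3:0,v4:0,v5:0,v6:2,v7:2,v8:1

step 1: output 0; order=[0]; indeg=(0,2,1,0,0,0,2,2,2)
step 2: output 3; order=[0,3]; indeg=(0,2,0,0,0,0,2,2,1)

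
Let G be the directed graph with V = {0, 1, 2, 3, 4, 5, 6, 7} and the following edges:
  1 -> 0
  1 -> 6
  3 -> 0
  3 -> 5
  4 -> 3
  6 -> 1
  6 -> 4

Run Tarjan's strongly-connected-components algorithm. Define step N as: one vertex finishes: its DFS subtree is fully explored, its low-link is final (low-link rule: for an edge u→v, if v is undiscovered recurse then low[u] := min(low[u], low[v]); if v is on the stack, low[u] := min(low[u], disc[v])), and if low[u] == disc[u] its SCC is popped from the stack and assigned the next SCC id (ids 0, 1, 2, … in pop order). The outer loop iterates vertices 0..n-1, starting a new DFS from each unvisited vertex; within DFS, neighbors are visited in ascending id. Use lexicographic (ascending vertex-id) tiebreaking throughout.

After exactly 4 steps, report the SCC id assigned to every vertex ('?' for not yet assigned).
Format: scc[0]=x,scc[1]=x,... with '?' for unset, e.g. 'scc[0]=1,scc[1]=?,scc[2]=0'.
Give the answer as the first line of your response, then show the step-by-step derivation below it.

scc[0]=0,scc[1]=?,scc[2]=?,scc[3]=2,scc[4]=3,scc[5]=1,scc[6]=?,scc[7]=?

step 1: low=(low[0]=0,low[1]=?,low[2]=?,low[3]=?,low[4]=?,low[5]=?,low[6]=?,low[7]=?); scc=(scc[0]=0,scc[1]=?,scc[2]=?,scc[3]=?,scc[4]=?,scc[5]=?,scc[6]=?,scc[7]=?)
step 2: low=(low[0]=0,low[1]=1,low[2]=?,low[3]=4,low[4]=3,low[5]=5,low[6]=1,low[7]=?); scc=(scc[0]=0,scc[1]=?,scc[2]=?,scc[3]=?,scc[4]=?,scc[5]=1,scc[6]=?,scc[7]=?)
step 3: low=(low[0]=0,low[1]=1,low[2]=?,low[3]=4,low[4]=3,low[5]=5,low[6]=1,low[7]=?); scc=(scc[0]=0,scc[1]=?,scc[2]=?,scc[3]=2,scc[4]=?,scc[5]=1,scc[6]=?,scc[7]=?)
step 4: low=(low[0]=0,low[1]=1,low[2]=?,low[3]=4,low[4]=3,low[5]=5,low[6]=1,low[7]=?); scc=(scc[0]=0,scc[1]=?,scc[2]=?,scc[3]=2,scc[4]=3,scc[5]=1,scc[6]=?,scc[7]=?)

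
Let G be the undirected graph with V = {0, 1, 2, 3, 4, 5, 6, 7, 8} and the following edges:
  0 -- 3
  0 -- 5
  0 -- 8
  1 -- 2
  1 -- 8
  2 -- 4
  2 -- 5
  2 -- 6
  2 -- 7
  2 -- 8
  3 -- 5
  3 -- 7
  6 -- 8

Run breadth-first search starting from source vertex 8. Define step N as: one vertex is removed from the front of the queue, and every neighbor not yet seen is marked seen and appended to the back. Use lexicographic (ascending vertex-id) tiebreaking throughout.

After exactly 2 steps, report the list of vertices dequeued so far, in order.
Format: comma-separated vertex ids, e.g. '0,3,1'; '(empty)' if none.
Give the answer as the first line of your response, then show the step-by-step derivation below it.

8,0

step 1: dequeue 8; queue=[0,1,2,6]; order=8
step 2: dequeue 0; queue=[1,2,6,3,5]; order=8,0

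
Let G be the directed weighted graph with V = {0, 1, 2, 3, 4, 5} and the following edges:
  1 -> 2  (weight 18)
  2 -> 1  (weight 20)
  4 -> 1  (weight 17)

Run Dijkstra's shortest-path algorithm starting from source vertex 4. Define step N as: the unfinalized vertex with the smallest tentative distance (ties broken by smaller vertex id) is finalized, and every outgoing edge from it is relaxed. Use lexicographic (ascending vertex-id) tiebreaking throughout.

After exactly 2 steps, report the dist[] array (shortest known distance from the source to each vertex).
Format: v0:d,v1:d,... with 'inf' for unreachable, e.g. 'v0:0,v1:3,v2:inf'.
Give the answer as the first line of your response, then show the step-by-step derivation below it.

v0:inf,v1:17,v2:35,v3:inf,v4:0,v5:inf

step 1: dist = v0:inf,v1:17,v2:inf,v3:inf,v4:0,v5:inf
step 2: dist = v0:inf,v1:17,v2:35,v3:inf,v4:0,v5:inf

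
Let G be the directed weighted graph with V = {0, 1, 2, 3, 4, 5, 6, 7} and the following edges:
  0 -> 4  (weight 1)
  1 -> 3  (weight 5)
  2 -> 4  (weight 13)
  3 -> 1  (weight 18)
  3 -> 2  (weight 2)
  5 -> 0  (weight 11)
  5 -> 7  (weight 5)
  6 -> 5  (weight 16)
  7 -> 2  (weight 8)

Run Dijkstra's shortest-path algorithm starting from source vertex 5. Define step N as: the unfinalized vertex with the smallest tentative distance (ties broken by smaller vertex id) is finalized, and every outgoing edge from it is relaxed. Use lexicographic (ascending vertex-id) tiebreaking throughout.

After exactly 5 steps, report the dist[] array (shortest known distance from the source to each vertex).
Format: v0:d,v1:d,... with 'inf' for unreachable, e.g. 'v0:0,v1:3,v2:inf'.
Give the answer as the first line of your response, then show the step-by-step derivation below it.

v0:11,v1:inf,v2:13,v3:inf,v4:12,v5:0,v6:inf,v7:5

step 1: dist = v0:11,v1:inf,v2:inf,v3:inf,v4:inf,v5:0,v6:inf,v7:5
step 2: dist = v0:11,v1:inf,v2:13,v3:inf,v4:inf,v5:0,v6:inf,v7:5
step 3: dist = v0:11,v1:inf,v2:13,v3:inf,v4:12,v5:0,v6:inf,v7:5
step 4: dist = v0:11,v1:inf,v2:13,v3:inf,v4:12,v5:0,v6:inf,v7:5
step 5: dist = v0:11,v1:inf,v2:13,v3:inf,v4:12,v5:0,v6:inf,v7:5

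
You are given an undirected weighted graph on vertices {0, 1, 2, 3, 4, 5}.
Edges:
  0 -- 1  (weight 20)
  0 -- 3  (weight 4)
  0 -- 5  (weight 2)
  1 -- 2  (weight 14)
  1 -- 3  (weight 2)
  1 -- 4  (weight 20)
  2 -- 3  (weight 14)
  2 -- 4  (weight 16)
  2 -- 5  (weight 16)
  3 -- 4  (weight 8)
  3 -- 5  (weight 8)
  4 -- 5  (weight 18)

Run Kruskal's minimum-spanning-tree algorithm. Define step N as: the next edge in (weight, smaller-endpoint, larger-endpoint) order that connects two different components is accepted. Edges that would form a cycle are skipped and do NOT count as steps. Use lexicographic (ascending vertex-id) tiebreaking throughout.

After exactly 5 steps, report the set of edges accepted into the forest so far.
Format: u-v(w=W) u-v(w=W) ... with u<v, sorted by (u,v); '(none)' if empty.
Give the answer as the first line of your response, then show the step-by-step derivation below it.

0-3(w=4) 0-5(w=2) 1-2(w=14) 1-3(w=2) 3-4(w=8)

step 1: add edge 0-5 (w=2); MST = {0-5(w=2)}
step 2: add edge 1-3 (w=2); MST = {0-5(w=2) 1-3(w=2)}
step 3: add edge 0-3 (w=4); MST = {0-3(w=4) 0-5(w=2) 1-3(w=2)}
step 4: add edge 3-4 (w=8); MST = {0-3(w=4) 0-5(w=2) 1-3(w=2) 3-4(w=8)}
step 5: add edge 1-2 (w=14); MST = {0-3(w=4) 0-5(w=2) 1-2(w=14) 1-3(w=2) 3-4(w=8)}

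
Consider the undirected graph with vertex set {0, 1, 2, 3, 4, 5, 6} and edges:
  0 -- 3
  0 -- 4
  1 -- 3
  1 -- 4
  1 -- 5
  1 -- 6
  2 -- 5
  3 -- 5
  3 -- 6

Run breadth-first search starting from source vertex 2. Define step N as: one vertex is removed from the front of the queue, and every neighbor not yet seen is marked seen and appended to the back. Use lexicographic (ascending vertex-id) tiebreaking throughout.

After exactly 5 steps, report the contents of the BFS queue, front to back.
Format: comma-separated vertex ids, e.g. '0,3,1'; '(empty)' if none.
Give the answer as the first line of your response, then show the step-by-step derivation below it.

6,0

step 1: dequeue 2; queue=[5]; order=2
step 2: dequeue 5; queue=[1,3]; order=2,5
step 3: dequeue 1; queue=[3,4,6]; order=2,5,1
step 4: dequeue 3; queue=[4,6,0]; order=2,5,1,3
step 5: dequeue 4; queue=[6,0]; order=2,5,1,3,4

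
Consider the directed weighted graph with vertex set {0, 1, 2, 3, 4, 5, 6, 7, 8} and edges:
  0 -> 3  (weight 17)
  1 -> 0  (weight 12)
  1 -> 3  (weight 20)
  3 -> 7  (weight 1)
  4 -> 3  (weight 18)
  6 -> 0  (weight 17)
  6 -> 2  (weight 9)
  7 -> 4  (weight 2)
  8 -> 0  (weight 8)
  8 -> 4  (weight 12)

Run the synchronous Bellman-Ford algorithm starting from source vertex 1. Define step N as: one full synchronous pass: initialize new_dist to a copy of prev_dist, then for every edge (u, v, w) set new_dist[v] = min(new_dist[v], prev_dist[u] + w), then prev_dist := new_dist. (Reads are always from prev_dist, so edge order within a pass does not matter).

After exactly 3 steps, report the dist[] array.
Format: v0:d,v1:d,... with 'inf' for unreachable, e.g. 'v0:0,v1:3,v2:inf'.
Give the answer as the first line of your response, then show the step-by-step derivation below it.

v0:12,v1:0,v2:inf,v3:20,v4:23,v5:inf,v6:inf,v7:21,v8:inf

step 1: dist = v0:12,v1:0,v2:inf,v3:20,v4:inf,v5:inf,v6:inf,v7:inf,v8:inf
step 2: dist = v0:12,v1:0,v2:inf,v3:20,v4:inf,v5:inf,v6:inf,v7:21,v8:inf
step 3: dist = v0:12,v1:0,v2:inf,v3:20,v4:23,v5:inf,v6:inf,v7:21,v8:inf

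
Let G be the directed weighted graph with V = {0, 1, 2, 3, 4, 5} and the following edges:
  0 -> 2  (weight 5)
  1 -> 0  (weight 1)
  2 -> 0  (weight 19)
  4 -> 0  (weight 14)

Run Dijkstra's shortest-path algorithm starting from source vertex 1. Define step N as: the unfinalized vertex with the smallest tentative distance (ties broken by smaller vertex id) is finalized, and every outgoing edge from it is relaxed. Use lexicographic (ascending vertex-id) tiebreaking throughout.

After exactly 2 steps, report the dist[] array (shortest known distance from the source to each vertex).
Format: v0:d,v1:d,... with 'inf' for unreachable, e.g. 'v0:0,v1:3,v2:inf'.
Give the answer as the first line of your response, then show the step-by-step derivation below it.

v0:1,v1:0,v2:6,v3:inf,v4:inf,v5:inf

step 1: dist = v0:1,v1:0,v2:inf,v3:inf,v4:inf,v5:inf
step 2: dist = v0:1,v1:0,v2:6,v3:inf,v4:inf,v5:inf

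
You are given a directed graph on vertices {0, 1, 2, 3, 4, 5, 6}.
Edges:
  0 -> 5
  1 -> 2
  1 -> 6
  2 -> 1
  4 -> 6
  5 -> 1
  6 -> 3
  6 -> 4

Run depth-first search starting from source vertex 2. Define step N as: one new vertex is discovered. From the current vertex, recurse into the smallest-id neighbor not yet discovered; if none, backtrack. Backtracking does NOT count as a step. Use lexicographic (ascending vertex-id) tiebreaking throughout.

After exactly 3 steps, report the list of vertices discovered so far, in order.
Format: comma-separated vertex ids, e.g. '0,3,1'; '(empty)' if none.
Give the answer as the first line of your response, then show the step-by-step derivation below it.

2,1,6

step 1: discover 2; path=2; order=2
step 2: discover 1; path=2>1; order=2,1
step 3: discover 6; path=2>1>6; order=2,1,6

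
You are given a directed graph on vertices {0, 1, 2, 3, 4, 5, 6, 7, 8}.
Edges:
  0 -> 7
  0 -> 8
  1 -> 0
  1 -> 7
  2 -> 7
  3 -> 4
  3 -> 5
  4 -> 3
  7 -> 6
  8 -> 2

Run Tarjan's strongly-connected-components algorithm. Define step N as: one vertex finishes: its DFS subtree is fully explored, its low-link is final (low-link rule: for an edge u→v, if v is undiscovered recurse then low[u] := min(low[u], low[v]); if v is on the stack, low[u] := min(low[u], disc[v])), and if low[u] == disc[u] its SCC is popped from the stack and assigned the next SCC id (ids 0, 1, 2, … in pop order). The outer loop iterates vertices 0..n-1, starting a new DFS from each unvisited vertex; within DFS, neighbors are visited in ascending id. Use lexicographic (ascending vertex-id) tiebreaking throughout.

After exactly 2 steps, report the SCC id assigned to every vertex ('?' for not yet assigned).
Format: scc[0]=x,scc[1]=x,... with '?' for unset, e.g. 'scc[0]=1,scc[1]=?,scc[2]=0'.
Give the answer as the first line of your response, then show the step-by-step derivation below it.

scc[0]=?,scc[1]=?,scc[2]=?,scc[3]=?,scc[4]=?,scc[5]=?,scc[6]=0,scc[7]=1,scc[8]=?

step 1: low=(low[0]=0,low[1]=?,low[2]=?,low[3]=?,low[4]=?,low[5]=?,low[6]=2,low[7]=1,low[8]=?); scc=(scc[0]=?,scc[1]=?,scc[2]=?,scc[3]=?,scc[4]=?,scc[5]=?,scc[6]=0,scc[7]=?,scc[8]=?)
step 2: low=(low[0]=0,low[1]=?,low[2]=?,low[3]=?,low[4]=?,low[5]=?,low[6]=2,low[7]=1,low[8]=?); scc=(scc[0]=?,scc[1]=?,scc[2]=?,scc[3]=?,scc[4]=?,scc[5]=?,scc[6]=0,scc[7]=1,scc[8]=?)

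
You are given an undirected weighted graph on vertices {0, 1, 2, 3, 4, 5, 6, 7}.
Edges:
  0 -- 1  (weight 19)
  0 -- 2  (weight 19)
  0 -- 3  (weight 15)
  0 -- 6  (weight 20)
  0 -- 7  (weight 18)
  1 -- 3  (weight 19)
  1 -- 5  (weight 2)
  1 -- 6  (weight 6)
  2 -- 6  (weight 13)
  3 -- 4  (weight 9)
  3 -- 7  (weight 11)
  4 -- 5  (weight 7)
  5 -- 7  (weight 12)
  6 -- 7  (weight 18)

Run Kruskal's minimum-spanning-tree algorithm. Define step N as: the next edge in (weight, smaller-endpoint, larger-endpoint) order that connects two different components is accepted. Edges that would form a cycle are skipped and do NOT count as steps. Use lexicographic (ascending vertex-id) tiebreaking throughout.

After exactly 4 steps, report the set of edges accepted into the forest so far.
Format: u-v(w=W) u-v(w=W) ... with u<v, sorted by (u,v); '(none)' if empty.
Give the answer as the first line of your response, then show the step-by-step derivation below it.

1-5(w=2) 1-6(w=6) 3-4(w=9) 4-5(w=7)

step 1: add edge 1-5 (w=2); MST = {1-5(w=2)}
step 2: add edge 1-6 (w=6); MST = {1-5(w=2) 1-6(w=6)}
step 3: add edge 4-5 (w=7); MST = {1-5(w=2) 1-6(w=6) 4-5(w=7)}
step 4: add edge 3-4 (w=9); MST = {1-5(w=2) 1-6(w=6) 3-4(w=9) 4-5(w=7)}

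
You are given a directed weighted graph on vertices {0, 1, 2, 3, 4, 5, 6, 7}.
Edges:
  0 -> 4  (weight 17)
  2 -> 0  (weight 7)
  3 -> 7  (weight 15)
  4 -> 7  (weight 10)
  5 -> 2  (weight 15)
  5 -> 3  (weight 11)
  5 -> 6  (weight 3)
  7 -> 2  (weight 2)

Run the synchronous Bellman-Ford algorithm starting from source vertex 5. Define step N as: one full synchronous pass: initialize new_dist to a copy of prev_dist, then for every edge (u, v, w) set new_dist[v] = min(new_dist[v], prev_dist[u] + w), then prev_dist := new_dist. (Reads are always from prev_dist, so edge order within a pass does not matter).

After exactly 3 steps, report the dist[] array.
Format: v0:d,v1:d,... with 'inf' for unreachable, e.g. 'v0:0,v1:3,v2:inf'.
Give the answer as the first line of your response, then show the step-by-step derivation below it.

v0:22,v1:inf,v2:15,v3:11,v4:39,v5:0,v6:3,v7:26

step 1: dist = v0:inf,v1:inf,v2:15,v3:11,v4:inf,v5:0,v6:3,v7:inf
step 2: dist = v0:22,v1:inf,v2:15,v3:11,v4:inf,v5:0,v6:3,v7:26
step 3: dist = v0:22,v1:inf,v2:15,v3:11,v4:39,v5:0,v6:3,v7:26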